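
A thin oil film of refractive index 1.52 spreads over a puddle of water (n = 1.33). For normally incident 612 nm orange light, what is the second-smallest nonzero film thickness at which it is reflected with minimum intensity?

At the upper boundary (n = 1.0 to n = 1.52) the reflected ray undergoes a half-wave phase shift.
Bottom surface (1.52 → 1.33): reflection off a lower-index medium gives no phase shift.
Exactly one π shift → a net half-wave offset.
With one net inversion, destructive interference in reflection requires 2 n t = m λ.
The second-smallest nonzero thickness corresponds to m = 2: t = m λ / (2 n) = 2.00 × 612 / (2 × 1.52) = 403 nm.

403 nm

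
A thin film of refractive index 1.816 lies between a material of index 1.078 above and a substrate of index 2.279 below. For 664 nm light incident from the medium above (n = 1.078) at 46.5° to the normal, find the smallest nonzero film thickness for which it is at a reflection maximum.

Top surface (1.078 → 1.816): reflection off a higher-index medium gives a half-wave phase shift.
Bottom surface (1.816 → 2.279): reflection off a higher-index medium gives a half-wave phase shift.
The two reflections carry the same phase change, so no net offset.
So the condition for constructive reflection is 2 n t cos θ_r = m λ.
Snell's law: 1.078 sin 46.5° = 1.816 sin θ_r → sin θ_r = 0.431, cos θ_r = 0.903.
Minimum nonzero at m = 1: t = λ / (2 n cos θ_r) = 664 / (2 × 1.816 × 0.903) = 203 nm.

203 nm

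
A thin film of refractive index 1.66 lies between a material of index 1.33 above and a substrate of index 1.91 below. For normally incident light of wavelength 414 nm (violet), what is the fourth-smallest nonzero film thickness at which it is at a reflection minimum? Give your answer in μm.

0.436 μm

Top surface (1.33 → 1.66): reflection off a higher-index medium gives a half-wave phase shift.
Ray reflecting at the bottom interface goes from n = 1.66 toward n = 1.91: a half-wave phase shift.
Net: no relative phase inversion (both shifts match).
So the condition for destructive reflection is 2 n t = (m + ½) λ.
The fourth-smallest nonzero thickness corresponds to m = 3: t = (m + ½) λ / (2 n) = 3.50 × 414 / (2 × 1.66) = 436 nm.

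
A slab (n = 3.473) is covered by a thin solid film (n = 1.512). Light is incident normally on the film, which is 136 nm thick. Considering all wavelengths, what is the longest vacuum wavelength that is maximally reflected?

Top surface (1.0 → 1.512): reflection off a higher-index medium gives a half-wave phase shift.
At the lower boundary (n = 1.512 to n = 3.473) the reflected ray undergoes a half-wave phase shift.
Zero or two π shifts → no net half-wave offset.
For maximum reflection here: 2 n t = m λ.
λ = 2 n t / m. The longest wavelength is m = 1: λ = 2 × 1.512 × 136 / 1.00 = 411 nm.

411 nm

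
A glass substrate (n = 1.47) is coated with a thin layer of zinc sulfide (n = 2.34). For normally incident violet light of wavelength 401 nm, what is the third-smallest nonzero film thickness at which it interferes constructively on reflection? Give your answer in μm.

0.214 μm

Top surface (1.0 → 2.34): reflection off a higher-index medium gives a half-wave phase shift.
At the lower boundary (n = 2.34 to n = 1.47) the reflected ray undergoes no phase shift.
The two reflections differ by half a wavelength.
With one net inversion, constructive interference in reflection requires 2 n t = (m + ½) λ.
The third-smallest nonzero thickness corresponds to m = 2: t = (m + ½) λ / (2 n) = 2.50 × 401 / (2 × 2.34) = 214 nm.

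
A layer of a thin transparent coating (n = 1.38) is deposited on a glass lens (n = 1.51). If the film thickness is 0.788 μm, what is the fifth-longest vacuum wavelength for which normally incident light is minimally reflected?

Top surface (1.0 → 1.38): reflection off a higher-index medium gives a half-wave phase shift.
At the lower boundary (n = 1.38 to n = 1.51) the reflected ray undergoes a half-wave phase shift.
Net: no relative phase inversion (both shifts match).
With no net inversion, destructive interference in reflection requires 2 n t = (m + ½) λ.
λ = 2 n t / (m + ½). The fifth-longest wavelength is m = 4: λ = 2 × 1.38 × 788 / 4.50 = 483 nm.

483 nm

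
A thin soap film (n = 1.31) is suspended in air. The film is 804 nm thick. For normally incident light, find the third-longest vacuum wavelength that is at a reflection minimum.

Ray reflecting at the top interface goes from n = 1.0 toward n = 1.31: a half-wave phase shift.
At the lower boundary (n = 1.31 to n = 1.0) the reflected ray undergoes no phase shift.
Net: one phase inversion between the two reflected rays.
So the condition for destructive reflection is 2 n t = m λ.
λ = 2 n t / m. The third-longest wavelength is m = 3: λ = 2 × 1.31 × 804 / 3.00 = 702 nm.

702 nm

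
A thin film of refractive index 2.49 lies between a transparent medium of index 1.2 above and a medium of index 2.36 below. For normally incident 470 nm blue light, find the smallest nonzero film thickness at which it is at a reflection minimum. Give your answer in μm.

0.0944 μm

Ray reflecting at the top interface goes from n = 1.2 toward n = 2.49: a half-wave phase shift.
Bottom surface (2.49 → 2.36): reflection off a lower-index medium gives no phase shift.
Exactly one π shift → a net half-wave offset.
With one net inversion, destructive interference in reflection requires 2 n t = m λ.
Minimum nonzero at m = 1: t = λ / (2 n) = 470 / (2 × 2.49) = 94.4 nm.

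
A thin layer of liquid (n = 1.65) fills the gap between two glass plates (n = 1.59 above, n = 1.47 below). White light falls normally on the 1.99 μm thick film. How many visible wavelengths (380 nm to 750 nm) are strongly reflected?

At the upper boundary (n = 1.59 to n = 1.65) the reflected ray undergoes a half-wave phase shift.
At the lower boundary (n = 1.65 to n = 1.47) the reflected ray undergoes no phase shift.
Exactly one π shift → a net half-wave offset.
For strong reflection here: 2 n t = (m + ½) λ.
λ = 2 n t / (m + ½) = 6567 / (m + ½) nm.
m=8: 773 nm (IR); m=9: 691 nm (visible); m=10: 625 nm (visible); m=11: 571 nm (visible); m=12: 525 nm (visible); m=13: 486 nm (visible); m=14: 453 nm (visible); m=15: 424 nm (visible); m=16: 398 nm (visible); m=17: 375 nm (UV).

8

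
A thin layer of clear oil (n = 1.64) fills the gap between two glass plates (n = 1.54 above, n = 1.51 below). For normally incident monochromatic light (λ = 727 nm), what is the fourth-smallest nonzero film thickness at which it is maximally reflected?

776 nm

Ray reflecting at the top interface goes from n = 1.54 toward n = 1.64: a half-wave phase shift.
At the lower boundary (n = 1.64 to n = 1.51) the reflected ray undergoes no phase shift.
The two reflections differ by half a wavelength.
With one net inversion, constructive interference in reflection requires 2 n t = (m + ½) λ.
The fourth-smallest nonzero thickness corresponds to m = 3: t = (m + ½) λ / (2 n) = 3.50 × 727 / (2 × 1.64) = 776 nm.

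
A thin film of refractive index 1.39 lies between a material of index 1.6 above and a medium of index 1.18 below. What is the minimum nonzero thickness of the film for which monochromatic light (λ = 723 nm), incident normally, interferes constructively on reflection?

260 nm

Ray reflecting at the top interface goes from n = 1.6 toward n = 1.39: no phase shift.
At the lower boundary (n = 1.39 to n = 1.18) the reflected ray undergoes no phase shift.
Net: no relative phase inversion (both shifts match).
With no net inversion, constructive interference in reflection requires 2 n t = m λ.
Minimum nonzero at m = 1: t = λ / (2 n) = 723 / (2 × 1.39) = 260 nm.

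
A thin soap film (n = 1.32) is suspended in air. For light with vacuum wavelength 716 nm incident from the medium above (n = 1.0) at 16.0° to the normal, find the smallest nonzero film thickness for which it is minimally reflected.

Top surface (1.0 → 1.32): reflection off a higher-index medium gives a half-wave phase shift.
At the lower boundary (n = 1.32 to n = 1.0) the reflected ray undergoes no phase shift.
The two reflections differ by half a wavelength.
For weak reflection here: 2 n t cos θ_r = m λ.
Snell's law: 1.0 sin 16.0° = 1.32 sin θ_r → sin θ_r = 0.209, cos θ_r = 0.978.
Minimum nonzero at m = 1: t = λ / (2 n cos θ_r) = 716 / (2 × 1.32 × 0.978) = 277 nm.

277 nm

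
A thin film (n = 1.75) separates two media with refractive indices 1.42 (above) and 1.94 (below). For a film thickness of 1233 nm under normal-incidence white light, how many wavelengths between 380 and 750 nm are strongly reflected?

6

Top surface (1.42 → 1.75): reflection off a higher-index medium gives a half-wave phase shift.
At the lower boundary (n = 1.75 to n = 1.94) the reflected ray undergoes a half-wave phase shift.
The two reflections carry the same phase change, so no net offset.
With no net inversion, constructive interference in reflection requires 2 n t = m λ.
λ = 2 n t / m = 4316 / m nm.
m=5: 863 nm (IR); m=6: 719 nm (visible); m=7: 617 nm (visible); m=8: 539 nm (visible); m=9: 480 nm (visible); m=10: 432 nm (visible); m=11: 392 nm (visible); m=12: 360 nm (UV).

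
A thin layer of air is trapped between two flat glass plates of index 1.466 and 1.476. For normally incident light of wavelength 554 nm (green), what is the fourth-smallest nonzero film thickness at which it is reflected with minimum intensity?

At the upper boundary (n = 1.466 to n = 1.0) the reflected ray undergoes no phase shift.
At the lower boundary (n = 1.0 to n = 1.476) the reflected ray undergoes a half-wave phase shift.
The two reflections differ by half a wavelength.
For minimum reflection here: 2 n t = m λ.
The fourth-smallest nonzero thickness corresponds to m = 4: t = m λ / (2 n) = 4.00 × 554 / (2 × 1.0) = 1108 nm.

1108 nm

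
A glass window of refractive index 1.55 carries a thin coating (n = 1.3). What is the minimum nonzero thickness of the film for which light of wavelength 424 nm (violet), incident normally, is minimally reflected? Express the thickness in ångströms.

Top surface (1.0 → 1.3): reflection off a higher-index medium gives a half-wave phase shift.
Ray reflecting at the bottom interface goes from n = 1.3 toward n = 1.55: a half-wave phase shift.
Net: no relative phase inversion (both shifts match).
With no net inversion, destructive interference in reflection requires 2 n t = (m + ½) λ.
Minimum at m = 0: t = λ / (4 n) = 424 / (4 × 1.3) = 81.5 nm.

815 Å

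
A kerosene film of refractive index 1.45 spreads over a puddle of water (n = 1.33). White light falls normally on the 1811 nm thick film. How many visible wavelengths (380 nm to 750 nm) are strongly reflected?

At the upper boundary (n = 1.0 to n = 1.45) the reflected ray undergoes a half-wave phase shift.
Bottom surface (1.45 → 1.33): reflection off a lower-index medium gives no phase shift.
The two reflections differ by half a wavelength.
So the condition for constructive reflection is 2 n t = (m + ½) λ.
λ = 2 n t / (m + ½) = 5252 / (m + ½) nm.
m=6: 808 nm (IR); m=7: 700 nm (visible); m=8: 618 nm (visible); m=9: 553 nm (visible); m=10: 500 nm (visible); m=11: 457 nm (visible); m=12: 420 nm (visible); m=13: 389 nm (visible); m=14: 362 nm (UV).

7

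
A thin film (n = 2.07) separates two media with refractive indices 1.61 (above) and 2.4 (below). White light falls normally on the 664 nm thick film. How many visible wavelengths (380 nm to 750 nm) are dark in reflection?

3

Top surface (1.61 → 2.07): reflection off a higher-index medium gives a half-wave phase shift.
At the lower boundary (n = 2.07 to n = 2.4) the reflected ray undergoes a half-wave phase shift.
The two reflections carry the same phase change, so no net offset.
With no net inversion, destructive interference in reflection requires 2 n t = (m + ½) λ.
λ = 2 n t / (m + ½) = 2749 / (m + ½) nm.
m=3: 785 nm (IR); m=4: 611 nm (visible); m=5: 500 nm (visible); m=6: 423 nm (visible); m=7: 367 nm (UV).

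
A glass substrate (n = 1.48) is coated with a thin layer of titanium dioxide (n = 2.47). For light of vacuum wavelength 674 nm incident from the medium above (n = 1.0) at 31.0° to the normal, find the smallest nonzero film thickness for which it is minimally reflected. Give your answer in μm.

0.140 μm

Top surface (1.0 → 2.47): reflection off a higher-index medium gives a half-wave phase shift.
At the lower boundary (n = 2.47 to n = 1.48) the reflected ray undergoes no phase shift.
The two reflections differ by half a wavelength.
For dark reflection here: 2 n t cos θ_r = m λ.
Snell's law: 1.0 sin 31.0° = 2.47 sin θ_r → sin θ_r = 0.209, cos θ_r = 0.978.
Minimum nonzero at m = 1: t = λ / (2 n cos θ_r) = 674 / (2 × 2.47 × 0.978) = 140 nm.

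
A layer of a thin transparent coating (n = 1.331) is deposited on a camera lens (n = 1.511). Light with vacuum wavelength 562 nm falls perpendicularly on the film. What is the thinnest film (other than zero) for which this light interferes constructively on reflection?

Top surface (1.0 → 1.331): reflection off a higher-index medium gives a half-wave phase shift.
Bottom surface (1.331 → 1.511): reflection off a higher-index medium gives a half-wave phase shift.
The two reflections carry the same phase change, so no net offset.
With no net inversion, constructive interference in reflection requires 2 n t = m λ.
Minimum nonzero at m = 1: t = λ / (2 n) = 562 / (2 × 1.331) = 211 nm.

211 nm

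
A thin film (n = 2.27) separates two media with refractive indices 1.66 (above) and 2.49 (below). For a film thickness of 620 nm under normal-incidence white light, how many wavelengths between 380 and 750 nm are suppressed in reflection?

At the upper boundary (n = 1.66 to n = 2.27) the reflected ray undergoes a half-wave phase shift.
Bottom surface (2.27 → 2.49): reflection off a higher-index medium gives a half-wave phase shift.
Zero or two π shifts → no net half-wave offset.
For dark reflection here: 2 n t = (m + ½) λ.
λ = 2 n t / (m + ½) = 2815 / (m + ½) nm.
m=3: 804 nm (IR); m=4: 626 nm (visible); m=5: 512 nm (visible); m=6: 433 nm (visible); m=7: 375 nm (UV).

3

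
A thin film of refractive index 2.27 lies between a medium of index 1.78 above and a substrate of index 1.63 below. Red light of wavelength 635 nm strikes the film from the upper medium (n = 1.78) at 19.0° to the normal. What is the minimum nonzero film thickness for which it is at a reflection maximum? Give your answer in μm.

0.0723 μm

Top surface (1.78 → 2.27): reflection off a higher-index medium gives a half-wave phase shift.
At the lower boundary (n = 2.27 to n = 1.63) the reflected ray undergoes no phase shift.
Exactly one π shift → a net half-wave offset.
So the condition for constructive reflection is 2 n t cos θ_r = (m + ½) λ.
Snell's law: 1.78 sin 19.0° = 2.27 sin θ_r → sin θ_r = 0.255, cos θ_r = 0.967.
Minimum at m = 0: t = λ / (4 n cos θ_r) = 635 / (4 × 2.27 × 0.967) = 72.3 nm.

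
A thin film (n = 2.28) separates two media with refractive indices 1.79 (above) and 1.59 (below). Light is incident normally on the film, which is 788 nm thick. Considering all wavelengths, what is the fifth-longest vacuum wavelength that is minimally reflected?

Ray reflecting at the top interface goes from n = 1.79 toward n = 2.28: a half-wave phase shift.
At the lower boundary (n = 2.28 to n = 1.59) the reflected ray undergoes no phase shift.
Exactly one π shift → a net half-wave offset.
So the condition for destructive reflection is 2 n t = m λ.
λ = 2 n t / m. The fifth-longest wavelength is m = 5: λ = 2 × 2.28 × 788 / 5.00 = 719 nm.

719 nm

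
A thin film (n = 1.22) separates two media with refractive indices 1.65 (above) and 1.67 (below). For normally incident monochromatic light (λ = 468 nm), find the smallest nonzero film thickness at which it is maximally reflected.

95.9 nm

Ray reflecting at the top interface goes from n = 1.65 toward n = 1.22: no phase shift.
Ray reflecting at the bottom interface goes from n = 1.22 toward n = 1.67: a half-wave phase shift.
The two reflections differ by half a wavelength.
With one net inversion, constructive interference in reflection requires 2 n t = (m + ½) λ.
Minimum at m = 0: t = λ / (4 n) = 468 / (4 × 1.22) = 95.9 nm.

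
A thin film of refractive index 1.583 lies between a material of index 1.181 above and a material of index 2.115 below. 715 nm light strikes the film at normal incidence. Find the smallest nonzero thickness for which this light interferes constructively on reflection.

226 nm

Ray reflecting at the top interface goes from n = 1.181 toward n = 1.583: a half-wave phase shift.
Bottom surface (1.583 → 2.115): reflection off a higher-index medium gives a half-wave phase shift.
Net: no relative phase inversion (both shifts match).
With no net inversion, constructive interference in reflection requires 2 n t = m λ.
The smallest nonzero thickness corresponds to m = 1: t = m λ / (2 n) = 1.00 × 715 / (2 × 1.583) = 226 nm.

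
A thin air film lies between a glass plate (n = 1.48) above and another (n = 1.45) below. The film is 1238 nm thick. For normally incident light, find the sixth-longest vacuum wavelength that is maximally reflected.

Top surface (1.48 → 1.0): reflection off a lower-index medium gives no phase shift.
Ray reflecting at the bottom interface goes from n = 1.0 toward n = 1.45: a half-wave phase shift.
The two reflections differ by half a wavelength.
For strong reflection here: 2 n t = (m + ½) λ.
λ = 2 n t / (m + ½). The sixth-longest wavelength is m = 5: λ = 2 × 1.0 × 1238 / 5.50 = 450 nm.

450 nm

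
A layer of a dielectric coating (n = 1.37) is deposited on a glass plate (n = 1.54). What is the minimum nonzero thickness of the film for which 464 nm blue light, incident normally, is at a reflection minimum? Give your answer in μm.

0.0847 μm

Ray reflecting at the top interface goes from n = 1.0 toward n = 1.37: a half-wave phase shift.
Ray reflecting at the bottom interface goes from n = 1.37 toward n = 1.54: a half-wave phase shift.
Net: no relative phase inversion (both shifts match).
For dark reflection here: 2 n t = (m + ½) λ.
Minimum at m = 0: t = λ / (4 n) = 464 / (4 × 1.37) = 84.7 nm.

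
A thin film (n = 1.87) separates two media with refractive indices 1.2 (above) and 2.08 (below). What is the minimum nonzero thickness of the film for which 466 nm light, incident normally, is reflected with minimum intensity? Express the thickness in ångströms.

623 Å

Top surface (1.2 → 1.87): reflection off a higher-index medium gives a half-wave phase shift.
At the lower boundary (n = 1.87 to n = 2.08) the reflected ray undergoes a half-wave phase shift.
Zero or two π shifts → no net half-wave offset.
For dark reflection here: 2 n t = (m + ½) λ.
Minimum at m = 0: t = λ / (4 n) = 466 / (4 × 1.87) = 62.3 nm.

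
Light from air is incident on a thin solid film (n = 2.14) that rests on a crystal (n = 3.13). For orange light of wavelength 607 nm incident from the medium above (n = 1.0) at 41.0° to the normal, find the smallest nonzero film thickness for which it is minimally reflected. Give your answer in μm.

Ray reflecting at the top interface goes from n = 1.0 toward n = 2.14: a half-wave phase shift.
Bottom surface (2.14 → 3.13): reflection off a higher-index medium gives a half-wave phase shift.
Zero or two π shifts → no net half-wave offset.
For minimum reflection here: 2 n t cos θ_r = (m + ½) λ.
Snell's law: 1.0 sin 41.0° = 2.14 sin θ_r → sin θ_r = 0.307, cos θ_r = 0.952.
Minimum at m = 0: t = λ / (4 n cos θ_r) = 607 / (4 × 2.14 × 0.952) = 74.5 nm.

0.0745 μm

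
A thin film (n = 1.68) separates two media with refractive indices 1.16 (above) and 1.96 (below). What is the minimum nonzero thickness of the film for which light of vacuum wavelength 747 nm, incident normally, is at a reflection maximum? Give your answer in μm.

0.222 μm

Ray reflecting at the top interface goes from n = 1.16 toward n = 1.68: a half-wave phase shift.
At the lower boundary (n = 1.68 to n = 1.96) the reflected ray undergoes a half-wave phase shift.
The two reflections carry the same phase change, so no net offset.
For strong reflection here: 2 n t = m λ.
Minimum nonzero at m = 1: t = λ / (2 n) = 747 / (2 × 1.68) = 222 nm.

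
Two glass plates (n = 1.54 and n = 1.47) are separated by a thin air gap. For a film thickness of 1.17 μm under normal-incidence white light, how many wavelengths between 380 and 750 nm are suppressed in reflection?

3

Top surface (1.54 → 1.0): reflection off a lower-index medium gives no phase shift.
Ray reflecting at the bottom interface goes from n = 1.0 toward n = 1.47: a half-wave phase shift.
The two reflections differ by half a wavelength.
For minimum reflection here: 2 n t = m λ.
λ = 2 n t / m = 2340 / m nm.
m=3: 780 nm (IR); m=4: 585 nm (visible); m=5: 468 nm (visible); m=6: 390 nm (visible); m=7: 334 nm (UV).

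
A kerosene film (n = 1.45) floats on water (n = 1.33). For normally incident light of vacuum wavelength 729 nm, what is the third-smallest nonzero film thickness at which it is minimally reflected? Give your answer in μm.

0.754 μm

Ray reflecting at the top interface goes from n = 1.0 toward n = 1.45: a half-wave phase shift.
Ray reflecting at the bottom interface goes from n = 1.45 toward n = 1.33: no phase shift.
Exactly one π shift → a net half-wave offset.
For minimum reflection here: 2 n t = m λ.
The third-smallest nonzero thickness corresponds to m = 3: t = m λ / (2 n) = 3.00 × 729 / (2 × 1.45) = 754 nm.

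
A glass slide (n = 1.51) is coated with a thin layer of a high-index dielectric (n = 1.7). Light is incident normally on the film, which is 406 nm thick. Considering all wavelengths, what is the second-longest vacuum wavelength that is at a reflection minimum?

Ray reflecting at the top interface goes from n = 1.0 toward n = 1.7: a half-wave phase shift.
Bottom surface (1.7 → 1.51): reflection off a lower-index medium gives no phase shift.
The two reflections differ by half a wavelength.
For minimum reflection here: 2 n t = m λ.
λ = 2 n t / m. The second-longest wavelength is m = 2: λ = 2 × 1.7 × 406 / 2.00 = 690 nm.

690 nm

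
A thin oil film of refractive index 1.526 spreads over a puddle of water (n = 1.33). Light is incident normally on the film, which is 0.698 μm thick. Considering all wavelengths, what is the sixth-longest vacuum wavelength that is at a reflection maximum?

At the upper boundary (n = 1.0 to n = 1.526) the reflected ray undergoes a half-wave phase shift.
At the lower boundary (n = 1.526 to n = 1.33) the reflected ray undergoes no phase shift.
Net: one phase inversion between the two reflected rays.
So the condition for constructive reflection is 2 n t = (m + ½) λ.
λ = 2 n t / (m + ½). The sixth-longest wavelength is m = 5: λ = 2 × 1.526 × 698 / 5.50 = 387 nm.

387 nm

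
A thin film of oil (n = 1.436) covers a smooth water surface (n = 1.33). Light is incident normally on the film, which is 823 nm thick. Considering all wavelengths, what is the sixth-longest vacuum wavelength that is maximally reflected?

430 nm

Ray reflecting at the top interface goes from n = 1.0 toward n = 1.436: a half-wave phase shift.
At the lower boundary (n = 1.436 to n = 1.33) the reflected ray undergoes no phase shift.
Exactly one π shift → a net half-wave offset.
For bright reflection here: 2 n t = (m + ½) λ.
λ = 2 n t / (m + ½). The sixth-longest wavelength is m = 5: λ = 2 × 1.436 × 823 / 5.50 = 430 nm.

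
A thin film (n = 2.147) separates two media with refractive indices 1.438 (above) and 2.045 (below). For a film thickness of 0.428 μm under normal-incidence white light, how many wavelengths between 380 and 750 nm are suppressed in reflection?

Ray reflecting at the top interface goes from n = 1.438 toward n = 2.147: a half-wave phase shift.
Bottom surface (2.147 → 2.045): reflection off a lower-index medium gives no phase shift.
Net: one phase inversion between the two reflected rays.
So the condition for destructive reflection is 2 n t = m λ.
λ = 2 n t / m = 1838 / m nm.
m=2: 919 nm (IR); m=3: 613 nm (visible); m=4: 459 nm (visible); m=5: 368 nm (UV).

2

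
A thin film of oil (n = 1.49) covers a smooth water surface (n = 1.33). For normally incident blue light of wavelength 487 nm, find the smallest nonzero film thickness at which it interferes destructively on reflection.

163 nm

Top surface (1.0 → 1.49): reflection off a higher-index medium gives a half-wave phase shift.
Bottom surface (1.49 → 1.33): reflection off a lower-index medium gives no phase shift.
The two reflections differ by half a wavelength.
With one net inversion, destructive interference in reflection requires 2 n t = m λ.
Minimum nonzero at m = 1: t = λ / (2 n) = 487 / (2 × 1.49) = 163 nm.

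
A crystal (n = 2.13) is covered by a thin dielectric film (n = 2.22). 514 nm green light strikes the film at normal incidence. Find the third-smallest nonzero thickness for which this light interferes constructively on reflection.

At the upper boundary (n = 1.0 to n = 2.22) the reflected ray undergoes a half-wave phase shift.
Ray reflecting at the bottom interface goes from n = 2.22 toward n = 2.13: no phase shift.
Exactly one π shift → a net half-wave offset.
With one net inversion, constructive interference in reflection requires 2 n t = (m + ½) λ.
The third-smallest nonzero thickness corresponds to m = 2: t = (m + ½) λ / (2 n) = 2.50 × 514 / (2 × 2.22) = 289 nm.

289 nm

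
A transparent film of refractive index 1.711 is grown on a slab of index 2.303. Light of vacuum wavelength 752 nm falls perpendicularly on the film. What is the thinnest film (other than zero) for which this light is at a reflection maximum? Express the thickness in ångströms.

At the upper boundary (n = 1.0 to n = 1.711) the reflected ray undergoes a half-wave phase shift.
At the lower boundary (n = 1.711 to n = 2.303) the reflected ray undergoes a half-wave phase shift.
Net: no relative phase inversion (both shifts match).
So the condition for constructive reflection is 2 n t = m λ.
Minimum nonzero at m = 1: t = λ / (2 n) = 752 / (2 × 1.711) = 220 nm.

2198 Å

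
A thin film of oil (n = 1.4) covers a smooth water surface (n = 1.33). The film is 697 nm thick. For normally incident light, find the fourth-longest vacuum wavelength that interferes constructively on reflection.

Ray reflecting at the top interface goes from n = 1.0 toward n = 1.4: a half-wave phase shift.
At the lower boundary (n = 1.4 to n = 1.33) the reflected ray undergoes no phase shift.
The two reflections differ by half a wavelength.
For strong reflection here: 2 n t = (m + ½) λ.
λ = 2 n t / (m + ½). The fourth-longest wavelength is m = 3: λ = 2 × 1.4 × 697 / 3.50 = 558 nm.

558 nm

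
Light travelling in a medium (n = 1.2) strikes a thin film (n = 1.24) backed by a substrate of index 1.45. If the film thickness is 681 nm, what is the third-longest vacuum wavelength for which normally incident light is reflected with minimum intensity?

At the upper boundary (n = 1.2 to n = 1.24) the reflected ray undergoes a half-wave phase shift.
Bottom surface (1.24 → 1.45): reflection off a higher-index medium gives a half-wave phase shift.
The two reflections carry the same phase change, so no net offset.
For weak reflection here: 2 n t = (m + ½) λ.
λ = 2 n t / (m + ½). The third-longest wavelength is m = 2: λ = 2 × 1.24 × 681 / 2.50 = 676 nm.

676 nm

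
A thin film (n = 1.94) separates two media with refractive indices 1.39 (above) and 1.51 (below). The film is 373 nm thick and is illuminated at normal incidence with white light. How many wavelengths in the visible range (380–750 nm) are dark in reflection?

2

At the upper boundary (n = 1.39 to n = 1.94) the reflected ray undergoes a half-wave phase shift.
Ray reflecting at the bottom interface goes from n = 1.94 toward n = 1.51: no phase shift.
Net: one phase inversion between the two reflected rays.
For minimum reflection here: 2 n t = m λ.
λ = 2 n t / m = 1447 / m nm.
m=1: 1447 nm (IR); m=2: 724 nm (visible); m=3: 482 nm (visible); m=4: 362 nm (UV).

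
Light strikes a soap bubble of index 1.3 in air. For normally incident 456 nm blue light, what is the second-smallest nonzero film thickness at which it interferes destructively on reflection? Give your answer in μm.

0.351 μm

Top surface (1.0 → 1.3): reflection off a higher-index medium gives a half-wave phase shift.
Ray reflecting at the bottom interface goes from n = 1.3 toward n = 1.0: no phase shift.
Exactly one π shift → a net half-wave offset.
With one net inversion, destructive interference in reflection requires 2 n t = m λ.
The second-smallest nonzero thickness corresponds to m = 2: t = m λ / (2 n) = 2.00 × 456 / (2 × 1.3) = 351 nm.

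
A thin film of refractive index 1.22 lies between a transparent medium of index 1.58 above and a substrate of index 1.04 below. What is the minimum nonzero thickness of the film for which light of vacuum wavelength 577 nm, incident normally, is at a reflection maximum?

236 nm

At the upper boundary (n = 1.58 to n = 1.22) the reflected ray undergoes no phase shift.
At the lower boundary (n = 1.22 to n = 1.04) the reflected ray undergoes no phase shift.
Net: no relative phase inversion (both shifts match).
With no net inversion, constructive interference in reflection requires 2 n t = m λ.
Minimum nonzero at m = 1: t = λ / (2 n) = 577 / (2 × 1.22) = 236 nm.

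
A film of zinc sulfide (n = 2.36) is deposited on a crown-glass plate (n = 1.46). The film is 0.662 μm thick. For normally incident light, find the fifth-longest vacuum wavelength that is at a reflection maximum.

694 nm

At the upper boundary (n = 1.0 to n = 2.36) the reflected ray undergoes a half-wave phase shift.
At the lower boundary (n = 2.36 to n = 1.46) the reflected ray undergoes no phase shift.
Exactly one π shift → a net half-wave offset.
For maximum reflection here: 2 n t = (m + ½) λ.
λ = 2 n t / (m + ½). The fifth-longest wavelength is m = 4: λ = 2 × 2.36 × 662 / 4.50 = 694 nm.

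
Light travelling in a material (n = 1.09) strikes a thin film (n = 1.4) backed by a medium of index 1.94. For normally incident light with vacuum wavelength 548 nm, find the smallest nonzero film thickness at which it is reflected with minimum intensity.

Top surface (1.09 → 1.4): reflection off a higher-index medium gives a half-wave phase shift.
At the lower boundary (n = 1.4 to n = 1.94) the reflected ray undergoes a half-wave phase shift.
Zero or two π shifts → no net half-wave offset.
With no net inversion, destructive interference in reflection requires 2 n t = (m + ½) λ.
Minimum at m = 0: t = λ / (4 n) = 548 / (4 × 1.4) = 97.9 nm.

97.9 nm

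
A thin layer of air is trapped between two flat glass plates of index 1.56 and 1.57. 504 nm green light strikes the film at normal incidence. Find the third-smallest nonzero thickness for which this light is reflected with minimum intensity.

756 nm

Ray reflecting at the top interface goes from n = 1.56 toward n = 1.0: no phase shift.
At the lower boundary (n = 1.0 to n = 1.57) the reflected ray undergoes a half-wave phase shift.
The two reflections differ by half a wavelength.
For minimum reflection here: 2 n t = m λ.
The third-smallest nonzero thickness corresponds to m = 3: t = m λ / (2 n) = 3.00 × 504 / (2 × 1.0) = 756 nm.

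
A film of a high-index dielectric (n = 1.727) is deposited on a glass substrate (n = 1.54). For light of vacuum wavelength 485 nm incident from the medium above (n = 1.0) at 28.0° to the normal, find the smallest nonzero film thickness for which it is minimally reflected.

146 nm

Ray reflecting at the top interface goes from n = 1.0 toward n = 1.727: a half-wave phase shift.
Bottom surface (1.727 → 1.54): reflection off a lower-index medium gives no phase shift.
Exactly one π shift → a net half-wave offset.
For dark reflection here: 2 n t cos θ_r = m λ.
Snell's law: 1.0 sin 28.0° = 1.727 sin θ_r → sin θ_r = 0.272, cos θ_r = 0.962.
Minimum nonzero at m = 1: t = λ / (2 n cos θ_r) = 485 / (2 × 1.727 × 0.962) = 146 nm.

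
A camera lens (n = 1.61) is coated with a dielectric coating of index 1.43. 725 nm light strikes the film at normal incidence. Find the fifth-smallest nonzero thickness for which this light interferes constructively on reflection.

At the upper boundary (n = 1.0 to n = 1.43) the reflected ray undergoes a half-wave phase shift.
Bottom surface (1.43 → 1.61): reflection off a higher-index medium gives a half-wave phase shift.
The two reflections carry the same phase change, so no net offset.
With no net inversion, constructive interference in reflection requires 2 n t = m λ.
The fifth-smallest nonzero thickness corresponds to m = 5: t = m λ / (2 n) = 5.00 × 725 / (2 × 1.43) = 1267 nm.

1267 nm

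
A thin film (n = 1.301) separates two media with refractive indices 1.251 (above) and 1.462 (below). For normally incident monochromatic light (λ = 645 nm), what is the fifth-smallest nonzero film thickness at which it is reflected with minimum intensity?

1115 nm

Top surface (1.251 → 1.301): reflection off a higher-index medium gives a half-wave phase shift.
Bottom surface (1.301 → 1.462): reflection off a higher-index medium gives a half-wave phase shift.
The two reflections carry the same phase change, so no net offset.
With no net inversion, destructive interference in reflection requires 2 n t = (m + ½) λ.
The fifth-smallest nonzero thickness corresponds to m = 4: t = (m + ½) λ / (2 n) = 4.50 × 645 / (2 × 1.301) = 1115 nm.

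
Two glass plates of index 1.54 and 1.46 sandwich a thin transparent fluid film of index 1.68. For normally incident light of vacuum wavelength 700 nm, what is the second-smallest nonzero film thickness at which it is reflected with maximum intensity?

313 nm

Top surface (1.54 → 1.68): reflection off a higher-index medium gives a half-wave phase shift.
Ray reflecting at the bottom interface goes from n = 1.68 toward n = 1.46: no phase shift.
Net: one phase inversion between the two reflected rays.
For bright reflection here: 2 n t = (m + ½) λ.
The second-smallest nonzero thickness corresponds to m = 1: t = (m + ½) λ / (2 n) = 1.50 × 700 / (2 × 1.68) = 313 nm.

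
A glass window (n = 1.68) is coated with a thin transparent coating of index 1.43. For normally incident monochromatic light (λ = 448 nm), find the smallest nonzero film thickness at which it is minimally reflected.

Top surface (1.0 → 1.43): reflection off a higher-index medium gives a half-wave phase shift.
Bottom surface (1.43 → 1.68): reflection off a higher-index medium gives a half-wave phase shift.
Zero or two π shifts → no net half-wave offset.
With no net inversion, destructive interference in reflection requires 2 n t = (m + ½) λ.
Minimum at m = 0: t = λ / (4 n) = 448 / (4 × 1.43) = 78.3 nm.

78.3 nm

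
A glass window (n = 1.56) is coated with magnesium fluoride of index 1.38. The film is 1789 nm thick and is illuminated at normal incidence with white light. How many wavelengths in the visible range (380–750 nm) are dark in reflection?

6

At the upper boundary (n = 1.0 to n = 1.38) the reflected ray undergoes a half-wave phase shift.
At the lower boundary (n = 1.38 to n = 1.56) the reflected ray undergoes a half-wave phase shift.
The two reflections carry the same phase change, so no net offset.
For dark reflection here: 2 n t = (m + ½) λ.
λ = 2 n t / (m + ½) = 4938 / (m + ½) nm.
m=6: 760 nm (IR); m=7: 658 nm (visible); m=8: 581 nm (visible); m=9: 520 nm (visible); m=10: 470 nm (visible); m=11: 429 nm (visible); m=12: 395 nm (visible); m=13: 366 nm (UV).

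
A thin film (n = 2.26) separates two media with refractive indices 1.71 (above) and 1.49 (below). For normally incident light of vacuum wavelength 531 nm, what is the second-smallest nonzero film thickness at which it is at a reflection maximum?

176 nm

Ray reflecting at the top interface goes from n = 1.71 toward n = 2.26: a half-wave phase shift.
Ray reflecting at the bottom interface goes from n = 2.26 toward n = 1.49: no phase shift.
The two reflections differ by half a wavelength.
For strong reflection here: 2 n t = (m + ½) λ.
The second-smallest nonzero thickness corresponds to m = 1: t = (m + ½) λ / (2 n) = 1.50 × 531 / (2 × 2.26) = 176 nm.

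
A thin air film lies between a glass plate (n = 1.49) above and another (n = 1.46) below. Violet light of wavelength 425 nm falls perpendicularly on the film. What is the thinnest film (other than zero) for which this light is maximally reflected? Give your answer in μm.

Ray reflecting at the top interface goes from n = 1.49 toward n = 1.0: no phase shift.
Bottom surface (1.0 → 1.46): reflection off a higher-index medium gives a half-wave phase shift.
The two reflections differ by half a wavelength.
With one net inversion, constructive interference in reflection requires 2 n t = (m + ½) λ.
Minimum at m = 0: t = λ / (4 n) = 425 / (4 × 1.0) = 106 nm.

0.106 μm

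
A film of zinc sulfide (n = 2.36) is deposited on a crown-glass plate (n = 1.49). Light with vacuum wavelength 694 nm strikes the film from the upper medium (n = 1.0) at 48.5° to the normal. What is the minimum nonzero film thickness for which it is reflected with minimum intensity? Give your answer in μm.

0.155 μm

Top surface (1.0 → 2.36): reflection off a higher-index medium gives a half-wave phase shift.
Ray reflecting at the bottom interface goes from n = 2.36 toward n = 1.49: no phase shift.
The two reflections differ by half a wavelength.
With one net inversion, destructive interference in reflection requires 2 n t cos θ_r = m λ.
Snell's law: 1.0 sin 48.5° = 2.36 sin θ_r → sin θ_r = 0.317, cos θ_r = 0.948.
Minimum nonzero at m = 1: t = λ / (2 n cos θ_r) = 694 / (2 × 2.36 × 0.948) = 155 nm.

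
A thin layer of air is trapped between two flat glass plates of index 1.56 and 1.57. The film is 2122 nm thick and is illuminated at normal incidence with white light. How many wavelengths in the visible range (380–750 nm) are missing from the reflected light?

6

Ray reflecting at the top interface goes from n = 1.56 toward n = 1.0: no phase shift.
Bottom surface (1.0 → 1.57): reflection off a higher-index medium gives a half-wave phase shift.
The two reflections differ by half a wavelength.
With one net inversion, destructive interference in reflection requires 2 n t = m λ.
λ = 2 n t / m = 4244 / m nm.
m=5: 849 nm (IR); m=6: 707 nm (visible); m=7: 606 nm (visible); m=8: 531 nm (visible); m=9: 472 nm (visible); m=10: 424 nm (visible); m=11: 386 nm (visible); m=12: 354 nm (UV).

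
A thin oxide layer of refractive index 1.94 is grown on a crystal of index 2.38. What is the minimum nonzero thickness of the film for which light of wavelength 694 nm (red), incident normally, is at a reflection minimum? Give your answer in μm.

0.0894 μm

At the upper boundary (n = 1.0 to n = 1.94) the reflected ray undergoes a half-wave phase shift.
Bottom surface (1.94 → 2.38): reflection off a higher-index medium gives a half-wave phase shift.
Zero or two π shifts → no net half-wave offset.
For minimum reflection here: 2 n t = (m + ½) λ.
Minimum at m = 0: t = λ / (4 n) = 694 / (4 × 1.94) = 89.4 nm.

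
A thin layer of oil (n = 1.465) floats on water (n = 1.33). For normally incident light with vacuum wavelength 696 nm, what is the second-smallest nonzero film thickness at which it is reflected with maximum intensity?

356 nm

At the upper boundary (n = 1.0 to n = 1.465) the reflected ray undergoes a half-wave phase shift.
At the lower boundary (n = 1.465 to n = 1.33) the reflected ray undergoes no phase shift.
Net: one phase inversion between the two reflected rays.
For strong reflection here: 2 n t = (m + ½) λ.
The second-smallest nonzero thickness corresponds to m = 1: t = (m + ½) λ / (2 n) = 1.50 × 696 / (2 × 1.465) = 356 nm.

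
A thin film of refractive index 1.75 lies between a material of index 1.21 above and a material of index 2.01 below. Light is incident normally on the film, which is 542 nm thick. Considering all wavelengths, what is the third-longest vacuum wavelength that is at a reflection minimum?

759 nm

At the upper boundary (n = 1.21 to n = 1.75) the reflected ray undergoes a half-wave phase shift.
At the lower boundary (n = 1.75 to n = 2.01) the reflected ray undergoes a half-wave phase shift.
Zero or two π shifts → no net half-wave offset.
For dark reflection here: 2 n t = (m + ½) λ.
λ = 2 n t / (m + ½). The third-longest wavelength is m = 2: λ = 2 × 1.75 × 542 / 2.50 = 759 nm.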